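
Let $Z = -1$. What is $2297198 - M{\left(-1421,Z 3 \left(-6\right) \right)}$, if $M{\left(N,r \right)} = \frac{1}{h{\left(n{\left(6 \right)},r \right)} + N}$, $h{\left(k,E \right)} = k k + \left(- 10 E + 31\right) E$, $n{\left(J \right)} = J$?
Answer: $\frac{9342704267}{4067} \approx 2.2972 \cdot 10^{6}$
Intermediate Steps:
$h{\left(k,E \right)} = k^{2} + E \left(31 - 10 E\right)$ ($h{\left(k,E \right)} = k^{2} + \left(31 - 10 E\right) E = k^{2} + E \left(31 - 10 E\right)$)
$M{\left(N,r \right)} = \frac{1}{36 + N - 10 r^{2} + 31 r}$ ($M{\left(N,r \right)} = \frac{1}{\left(6^{2} - 10 r^{2} + 31 r\right) + N} = \frac{1}{\left(36 - 10 r^{2} + 31 r\right) + N} = \frac{1}{36 + N - 10 r^{2} + 31 r}$)
$2297198 - M{\left(-1421,Z 3 \left(-6\right) \right)} = 2297198 - \frac{1}{36 - 1421 - 10 \left(\left(-1\right) 3 \left(-6\right)\right)^{2} + 31 \left(-1\right) 3 \left(-6\right)} = 2297198 - \frac{1}{36 - 1421 - 10 \left(\left(-3\right) \left(-6\right)\right)^{2} + 31 \left(\left(-3\right) \left(-6\right)\right)} = 2297198 - \frac{1}{36 - 1421 - 10 \cdot 18^{2} + 31 \cdot 18} = 2297198 - \frac{1}{36 - 1421 - 3240 + 558} = 2297198 - \frac{1}{-4067} = 2297198 - - \frac{1}{4067} = 2297198 + \frac{1}{4067} = \frac{9342704267}{4067}$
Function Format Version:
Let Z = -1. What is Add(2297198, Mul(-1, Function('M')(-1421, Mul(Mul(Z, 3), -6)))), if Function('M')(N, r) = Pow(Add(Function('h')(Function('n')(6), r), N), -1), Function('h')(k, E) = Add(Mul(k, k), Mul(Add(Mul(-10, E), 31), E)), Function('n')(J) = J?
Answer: Rational(9342704267, 4067) ≈ 2.2972e+6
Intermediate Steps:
Function('h')(k, E) = Add(Pow(k, 2), Mul(E, Add(31, Mul(-10, E)))) (Function('h')(k, E) = Add(Pow(k, 2), Mul(Add(31, Mul(-10, E)), E)) = Add(Pow(k, 2), Mul(E, Add(31, Mul(-10, E)))))
Function('M')(N, r) = Pow(Add(36, N, Mul(-10, Pow(r, 2)), Mul(31, r)), -1) (Function('M')(N, r) = Pow(Add(Add(Pow(6, 2), Mul(-10, Pow(r, 2)), Mul(31, r)), N), -1) = Pow(Add(Add(36, Mul(-10, Pow(r, 2)), Mul(31, r)), N), -1) = Pow(Add(36, N, Mul(-10, Pow(r, 2)), Mul(31, r)), -1))
Add(2297198, Mul(-1, Function('M')(-1421, Mul(Mul(Z, 3), -6)))) = Add(2297198, Mul(-1, Pow(Add(36, -1421, Mul(-10, Pow(Mul(Mul(-1, 3), -6), 2)), Mul(31, Mul(Mul(-1, 3), -6))), -1))) = Add(2297198, Mul(-1, Pow(Add(36, -1421, Mul(-10, Pow(Mul(-3, -6), 2)), Mul(31, Mul(-3, -6))), -1))) = Add(2297198, Mul(-1, Pow(Add(36, -1421, Mul(-10, Pow(18, 2)), Mul(31, 18)), -1))) = Add(2297198, Mul(-1, Pow(Add(36, -1421, Mul(-10, 324), 558), -1))) = Add(2297198, Mul(-1, Pow(Add(36, -1421, -3240, 558), -1))) = Add(2297198, Mul(-1, Pow(-4067, -1))) = Add(2297198, Mul(-1, Rational(-1, 4067))) = Add(2297198, Rational(1, 4067)) = Rational(9342704267, 4067)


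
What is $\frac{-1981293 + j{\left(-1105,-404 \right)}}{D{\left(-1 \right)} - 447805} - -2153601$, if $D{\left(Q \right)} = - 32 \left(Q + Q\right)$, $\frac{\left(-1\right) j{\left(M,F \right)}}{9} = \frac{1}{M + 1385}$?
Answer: $\frac{89997361685843}{41789160} \approx 2.1536 \cdot 10^{6}$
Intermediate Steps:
$j{\left(M,F \right)} = - \frac{9}{1385 + M}$ ($j{\left(M,F \right)} = - \frac{9}{M + 1385} = - \frac{9}{1385 + M}$)
$D{\left(Q \right)} = - 64 Q$ ($D{\left(Q \right)} = - 32 \cdot 2 Q = - 64 Q$)
$\frac{-1981293 + j{\left(-1105,-404 \right)}}{D{\left(-1 \right)} - 447805} - -2153601 = \frac{-1981293 - \frac{9}{1385 - 1105}}{\left(-64\right) \left(-1\right) - 447805} - -2153601 = \frac{-1981293 - \frac{9}{280}}{64 - 447805} + 2153601 = \frac{-1981293 - \frac{9}{280}}{-447741} + 2153601 = \left(-1981293 - \frac{9}{280}\right) \left(- \frac{1}{447741}\right) + 2153601 = \left(- \frac{554762049}{280}\right) \left(- \frac{1}{447741}\right) + 2153601 = \frac{184920683}{41789160} + 2153601 = \frac{89997361685843}{41789160}$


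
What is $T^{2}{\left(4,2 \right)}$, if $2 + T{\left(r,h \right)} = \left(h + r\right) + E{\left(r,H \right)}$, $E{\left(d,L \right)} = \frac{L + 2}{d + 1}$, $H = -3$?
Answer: $\frac{361}{25} \approx 14.44$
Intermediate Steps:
$E{\left(d,L \right)} = \frac{2 + L}{1 + d}$
$T{\left(r,h \right)} = -2 + h + r - \frac{1}{1 + r}$ ($T{\left(r,h \right)} = -2 + \left(\left(h + r\right) + \frac{2 - 3}{1 + r}\right) = -2 + \left(\left(h + r\right) + \frac{1}{1 + r} \left(-1\right)\right) = -2 - \left(\frac{1}{1 + r} - h - r\right) = -2 + \left(h + r - \frac{1}{1 + r}\right) = -2 + h + r - \frac{1}{1 + r}$)
$T^{2}{\left(4,2 \right)} = \left(\frac{-1 + \left(1 + 4\right) \left(-2 + 2 + 4\right)}{1 + 4}\right)^{2} = \left(\frac{-1 + 5 \cdot 4}{5}\right)^{2} = \left(\frac{-1 + 20}{5}\right)^{2} = \left(\frac{1}{5} \cdot 19\right)^{2} = \left(\frac{19}{5}\right)^{2} = \frac{361}{25}$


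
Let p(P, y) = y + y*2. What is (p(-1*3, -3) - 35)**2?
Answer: 1936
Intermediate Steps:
p(P, y) = 3*y (p(P, y) = y + 2*y = 3*y)
(p(-1*3, -3) - 35)**2 = (3*(-3) - 35)**2 = (-9 - 35)**2 = (-44)**2 = 1936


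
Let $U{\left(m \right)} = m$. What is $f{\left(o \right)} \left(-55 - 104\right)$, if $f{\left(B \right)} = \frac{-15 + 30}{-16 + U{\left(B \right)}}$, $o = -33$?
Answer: $\frac{2385}{49} \approx 48.673$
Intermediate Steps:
$f{\left(B \right)} = \frac{15}{-16 + B}$ ($f{\left(B \right)} = \frac{-15 + 30}{-16 + B} = \frac{15}{-16 + B}$)
$f{\left(o \right)} \left(-55 - 104\right) = \frac{15}{-16 - 33} \left(-55 - 104\right) = \frac{15}{-49} \left(-55 - 104\right) = 15 \left(- \frac{1}{49}\right) \left(-159\right) = \left(- \frac{15}{49}\right) \left(-159\right) = \frac{2385}{49}$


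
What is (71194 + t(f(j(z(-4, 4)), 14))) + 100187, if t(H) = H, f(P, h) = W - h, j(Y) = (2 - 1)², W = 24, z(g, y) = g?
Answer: 171391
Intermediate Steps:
j(Y) = 1 (j(Y) = 1² = 1)
f(P, h) = 24 - h
(71194 + t(f(j(z(-4, 4)), 14))) + 100187 = (71194 + (24 - 1*14)) + 100187 = (71194 + (24 - 14)) + 100187 = (71194 + 10) + 100187 = 71204 + 100187 = 171391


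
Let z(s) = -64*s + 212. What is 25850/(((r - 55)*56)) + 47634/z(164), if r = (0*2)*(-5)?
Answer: -312541/23996 ≈ -13.025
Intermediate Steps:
r = 0 (r = 0*(-5) = 0)
z(s) = 212 - 64*s
25850/(((r - 55)*56)) + 47634/z(164) = 25850/(((0 - 55)*56)) + 47634/(212 - 64*164) = 25850/((-55*56)) + 47634/(212 - 10496) = 25850/(-3080) + 47634/(-10284) = 25850*(-1/3080) + 47634*(-1/10284) = -235/28 - 7939/1714 = -312541/23996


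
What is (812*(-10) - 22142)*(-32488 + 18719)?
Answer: 416677478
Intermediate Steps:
(812*(-10) - 22142)*(-32488 + 18719) = (-8120 - 22142)*(-13769) = -30262*(-13769) = 416677478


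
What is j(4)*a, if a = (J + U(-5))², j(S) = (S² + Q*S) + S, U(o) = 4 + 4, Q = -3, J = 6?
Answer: 1568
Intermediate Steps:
U(o) = 8
j(S) = S² - 2*S (j(S) = (S² - 3*S) + S = S² - 2*S)
a = 196 (a = (6 + 8)² = 14² = 196)
j(4)*a = (4*(-2 + 4))*196 = (4*2)*196 = 8*196 = 1568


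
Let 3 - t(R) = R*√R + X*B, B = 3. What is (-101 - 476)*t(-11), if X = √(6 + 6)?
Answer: -1731 + 3462*√3 - 6347*I*√11 ≈ 4265.4 - 21051.0*I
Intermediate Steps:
X = 2*√3 (X = √12 = 2*√3 ≈ 3.4641)
t(R) = 3 - R^(3/2) - 6*√3 (t(R) = 3 - (R*√R + (2*√3)*3) = 3 - (R^(3/2) + 6*√3) = 3 + (-R^(3/2) - 6*√3) = 3 - R^(3/2) - 6*√3)
(-101 - 476)*t(-11) = (-101 - 476)*(3 - (-11)^(3/2) - 6*√3) = -577*(3 - (-11)*I*√11 - 6*√3) = -577*(3 + 11*I*√11 - 6*√3) = -577*(3 - 6*√3 + 11*I*√11) = -1731 + 3462*√3 - 6347*I*√11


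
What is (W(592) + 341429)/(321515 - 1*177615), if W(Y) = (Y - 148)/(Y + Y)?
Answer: 546287/230240 ≈ 2.3727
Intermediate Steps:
W(Y) = (-148 + Y)/(2*Y) (W(Y) = (-148 + Y)/((2*Y)) = (-148 + Y)*(1/(2*Y)) = (-148 + Y)/(2*Y))
(W(592) + 341429)/(321515 - 1*177615) = ((½)*(-148 + 592)/592 + 341429)/(321515 - 1*177615) = ((½)*(1/592)*444 + 341429)/(321515 - 177615) = (3/8 + 341429)/143900 = (2731435/8)*(1/143900) = 546287/230240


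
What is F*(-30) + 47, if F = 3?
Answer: -43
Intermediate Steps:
F*(-30) + 47 = 3*(-30) + 47 = -90 + 47 = -43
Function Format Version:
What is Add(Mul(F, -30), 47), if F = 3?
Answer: -43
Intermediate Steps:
Add(Mul(F, -30), 47) = Add(Mul(3, -30), 47) = Add(-90, 47) = -43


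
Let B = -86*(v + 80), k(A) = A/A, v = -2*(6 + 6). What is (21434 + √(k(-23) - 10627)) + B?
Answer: 16618 + I*√10626 ≈ 16618.0 + 103.08*I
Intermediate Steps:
v = -24 (v = -2*12 = -24)
k(A) = 1
B = -4816 (B = -86*(-24 + 80) = -86*56 = -4816)
(21434 + √(k(-23) - 10627)) + B = (21434 + √(1 - 10627)) - 4816 = (21434 + √(-10626)) - 4816 = (21434 + I*√10626) - 4816 = 16618 + I*√10626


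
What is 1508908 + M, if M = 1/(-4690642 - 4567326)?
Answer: 13969421978943/9257968 ≈ 1.5089e+6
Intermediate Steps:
M = -1/9257968 (M = 1/(-9257968) = -1/9257968 ≈ -1.0802e-7)
1508908 + M = 1508908 - 1/9257968 = 13969421978943/9257968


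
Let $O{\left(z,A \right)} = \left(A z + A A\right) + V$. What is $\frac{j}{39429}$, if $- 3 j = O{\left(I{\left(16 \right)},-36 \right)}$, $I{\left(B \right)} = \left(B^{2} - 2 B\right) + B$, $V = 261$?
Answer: $\frac{787}{13143} \approx 0.05988$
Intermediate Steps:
$I{\left(B \right)} = B^{2} - B$
$O{\left(z,A \right)} = 261 + A^{2} + A z$ ($O{\left(z,A \right)} = \left(A z + A A\right) + 261 = \left(A z + A^{2}\right) + 261 = \left(A^{2} + A z\right) + 261 = 261 + A^{2} + A z$)
$j = 2361$ ($j = - \frac{261 + \left(-36\right)^{2} - 36 \cdot 16 \left(-1 + 16\right)}{3} = - \frac{261 + 1296 - 36 \cdot 16 \cdot 15}{3} = - \frac{261 + 1296 - 8640}{3} = \left(- \frac{1}{3}\right) \left(-7083\right) = 2361$)
$\frac{j}{39429} = \frac{2361}{39429} = 2361 \cdot \frac{1}{39429} = \frac{787}{13143}$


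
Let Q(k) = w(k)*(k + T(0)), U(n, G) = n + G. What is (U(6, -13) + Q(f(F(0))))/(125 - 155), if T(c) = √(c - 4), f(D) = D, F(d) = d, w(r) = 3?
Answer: 7/30 - I/5 ≈ 0.23333 - 0.2*I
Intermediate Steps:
U(n, G) = G + n
T(c) = √(-4 + c)
Q(k) = 3*k + 6*I (Q(k) = 3*(k + √(-4 + 0)) = 3*(k + √(-4)) = 3*(k + 2*I) = 3*k + 6*I)
(U(6, -13) + Q(f(F(0))))/(125 - 155) = ((-13 + 6) + (3*0 + 6*I))/(125 - 155) = (-7 + (0 + 6*I))/(-30) = (-7 + 6*I)*(-1/30) = 7/30 - I/5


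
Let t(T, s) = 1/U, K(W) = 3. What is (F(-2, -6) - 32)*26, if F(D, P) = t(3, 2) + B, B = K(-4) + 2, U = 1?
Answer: -676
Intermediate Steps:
t(T, s) = 1 (t(T, s) = 1/1 = 1)
B = 5 (B = 3 + 2 = 5)
F(D, P) = 6 (F(D, P) = 1 + 5 = 6)
(F(-2, -6) - 32)*26 = (6 - 32)*26 = -26*26 = -676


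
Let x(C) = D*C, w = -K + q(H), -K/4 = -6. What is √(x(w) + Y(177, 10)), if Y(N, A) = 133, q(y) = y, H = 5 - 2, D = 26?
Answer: I*√413 ≈ 20.322*I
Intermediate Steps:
K = 24 (K = -4*(-6) = 24)
H = 3
w = -21 (w = -1*24 + 3 = -24 + 3 = -21)
x(C) = 26*C
√(x(w) + Y(177, 10)) = √(26*(-21) + 133) = √(-546 + 133) = √(-413) = I*√413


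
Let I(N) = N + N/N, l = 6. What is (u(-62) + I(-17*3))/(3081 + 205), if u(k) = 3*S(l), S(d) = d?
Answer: -16/1643 ≈ -0.0097383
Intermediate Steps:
u(k) = 18 (u(k) = 3*6 = 18)
I(N) = 1 + N (I(N) = N + 1 = 1 + N)
(u(-62) + I(-17*3))/(3081 + 205) = (18 + (1 - 17*3))/(3081 + 205) = (18 + (1 - 51))/3286 = (18 - 50)*(1/3286) = -32*1/3286 = -16/1643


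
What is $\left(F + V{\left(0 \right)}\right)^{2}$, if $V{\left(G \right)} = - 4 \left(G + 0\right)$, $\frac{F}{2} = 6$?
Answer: $144$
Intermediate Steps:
$F = 12$ ($F = 2 \cdot 6 = 12$)
$V{\left(G \right)} = - 4 G$
$\left(F + V{\left(0 \right)}\right)^{2} = \left(12 - 0\right)^{2} = \left(12 + 0\right)^{2} = 12^{2} = 144$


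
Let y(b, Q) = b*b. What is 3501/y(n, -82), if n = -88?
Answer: 3501/7744 ≈ 0.45209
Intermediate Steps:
y(b, Q) = b²
3501/y(n, -82) = 3501/((-88)²) = 3501/7744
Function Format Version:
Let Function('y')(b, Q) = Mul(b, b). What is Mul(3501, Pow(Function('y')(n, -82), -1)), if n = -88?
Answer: Rational(3501, 7744) ≈ 0.45209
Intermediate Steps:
Function('y')(b, Q) = Pow(b, 2)
Mul(3501, Pow(Function('y')(n, -82), -1)) = Mul(3501, Pow(Pow(-88, 2), -1)) = Mul(3501, Pow(7744, -1)) = Mul(3501, Rational(1, 7744)) = Rational(3501, 7744)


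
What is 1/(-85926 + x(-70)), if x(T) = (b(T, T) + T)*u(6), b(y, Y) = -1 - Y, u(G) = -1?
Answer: -1/85925 ≈ -1.1638e-5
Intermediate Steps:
x(T) = 1 (x(T) = ((-1 - T) + T)*(-1) = -1*(-1) = 1)
1/(-85926 + x(-70)) = 1/(-85926 + 1) = 1/(-85925) = -1/85925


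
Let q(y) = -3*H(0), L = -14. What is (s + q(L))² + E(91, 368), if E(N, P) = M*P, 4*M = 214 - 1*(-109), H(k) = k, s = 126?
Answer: 45592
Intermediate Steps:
M = 323/4 (M = (214 - 1*(-109))/4 = (214 + 109)/4 = (¼)*323 = 323/4 ≈ 80.750)
q(y) = 0 (q(y) = -3*0 = 0)
E(N, P) = 323*P/4
(s + q(L))² + E(91, 368) = (126 + 0)² + (323/4)*368 = 126² + 29716 = 15876 + 29716 = 45592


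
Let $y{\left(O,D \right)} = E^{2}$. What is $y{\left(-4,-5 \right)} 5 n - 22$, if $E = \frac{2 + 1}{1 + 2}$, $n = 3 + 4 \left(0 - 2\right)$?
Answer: $-47$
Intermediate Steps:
$n = -5$ ($n = 3 + 4 \left(-2\right) = 3 - 8 = -5$)
$E = 1$ ($E = \frac{3}{3} = 3 \cdot \frac{1}{3} = 1$)
$y{\left(O,D \right)} = 1$ ($y{\left(O,D \right)} = 1^{2} = 1$)
$y{\left(-4,-5 \right)} 5 n - 22 = 1 \cdot 5 \left(-5\right) - 22 = 1 \left(-25\right) - 22 = -25 - 22 = -47$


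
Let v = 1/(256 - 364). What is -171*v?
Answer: 19/12 ≈ 1.5833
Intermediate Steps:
v = -1/108 (v = 1/(-108) = -1/108 ≈ -0.0092593)
-171*v = -171*(-1/108) = 19/12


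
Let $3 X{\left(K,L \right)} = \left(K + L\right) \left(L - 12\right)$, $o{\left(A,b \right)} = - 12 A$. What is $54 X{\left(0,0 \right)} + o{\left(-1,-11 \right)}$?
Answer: $12$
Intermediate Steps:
$X{\left(K,L \right)} = \frac{\left(-12 + L\right) \left(K + L\right)}{3}$ ($X{\left(K,L \right)} = \frac{\left(K + L\right) \left(L - 12\right)}{3} = \frac{\left(K + L\right) \left(-12 + L\right)}{3} = \frac{\left(-12 + L\right) \left(K + L\right)}{3}$)
$54 X{\left(0,0 \right)} + o{\left(-1,-11 \right)} = 54 \left(\left(-4\right) 0 - 0 + \frac{0^{2}}{3} + \frac{1}{3} \cdot 0 \cdot 0\right) - -12 = 54 \left(0 + 0 + \frac{1}{3} \cdot 0 + 0\right) + 12 = 54 \left(0 + 0 + 0 + 0\right) + 12 = 54 \cdot 0 + 12 = 0 + 12 = 12$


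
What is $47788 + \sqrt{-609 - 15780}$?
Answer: $47788 + 3 i \sqrt{1821} \approx 47788.0 + 128.02 i$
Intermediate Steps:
$47788 + \sqrt{-609 - 15780} = 47788 + \sqrt{-16389} = 47788 + 3 i \sqrt{1821}$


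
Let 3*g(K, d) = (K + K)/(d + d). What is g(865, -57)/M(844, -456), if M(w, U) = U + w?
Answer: -865/66348 ≈ -0.013037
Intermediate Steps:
g(K, d) = K/(3*d) (g(K, d) = ((K + K)/(d + d))/3 = ((2*K)/((2*d)))/3 = ((2*K)*(1/(2*d)))/3 = (K/d)/3 = K/(3*d))
g(865, -57)/M(844, -456) = ((⅓)*865/(-57))/(-456 + 844) = ((⅓)*865*(-1/57))/388 = -865/171*1/388 = -865/66348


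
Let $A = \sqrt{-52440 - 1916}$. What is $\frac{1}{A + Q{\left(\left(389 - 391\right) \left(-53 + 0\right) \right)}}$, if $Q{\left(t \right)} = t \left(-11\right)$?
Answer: $- \frac{583}{706956} - \frac{i \sqrt{13589}}{706956} \approx -0.00082466 - 0.00016489 i$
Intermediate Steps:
$Q{\left(t \right)} = - 11 t$
$A = 2 i \sqrt{13589}$ ($A = \sqrt{-54356} = 2 i \sqrt{13589} \approx 233.14 i$)
$\frac{1}{A + Q{\left(\left(389 - 391\right) \left(-53 + 0\right) \right)}} = \frac{1}{2 i \sqrt{13589} - 11 \left(389 - 391\right) \left(-53 + 0\right)} = \frac{1}{2 i \sqrt{13589} - 11 \left(\left(-2\right) \left(-53\right)\right)} = \frac{1}{2 i \sqrt{13589} - 1166} = \frac{1}{-1166 + 2 i \sqrt{13589}}$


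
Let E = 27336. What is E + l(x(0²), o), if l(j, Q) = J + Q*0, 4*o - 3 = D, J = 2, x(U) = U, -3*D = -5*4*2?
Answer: 27338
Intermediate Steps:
D = 40/3 (D = -(-5*4)*2/3 = -(-20)*2/3 = -⅓*(-40) = 40/3 ≈ 13.333)
o = 49/12 (o = ¾ + (¼)*(40/3) = ¾ + 10/3 = 49/12 ≈ 4.0833)
l(j, Q) = 2 (l(j, Q) = 2 + Q*0 = 2 + 0 = 2)
E + l(x(0²), o) = 27336 + 2 = 27338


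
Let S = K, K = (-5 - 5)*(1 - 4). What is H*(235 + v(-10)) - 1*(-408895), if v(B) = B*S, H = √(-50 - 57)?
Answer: 408895 - 65*I*√107 ≈ 4.089e+5 - 672.37*I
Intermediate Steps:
K = 30 (K = -10*(-3) = 30)
S = 30
H = I*√107 (H = √(-107) = I*√107 ≈ 10.344*I)
v(B) = 30*B (v(B) = B*30 = 30*B)
H*(235 + v(-10)) - 1*(-408895) = (I*√107)*(235 + 30*(-10)) - 1*(-408895) = (I*√107)*(235 - 300) + 408895 = (I*√107)*(-65) + 408895 = -65*I*√107 + 408895 = 408895 - 65*I*√107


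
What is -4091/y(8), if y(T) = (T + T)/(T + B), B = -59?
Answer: 208641/16 ≈ 13040.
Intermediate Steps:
y(T) = 2*T/(-59 + T) (y(T) = (T + T)/(T - 59) = (2*T)/(-59 + T) = 2*T/(-59 + T))
-4091/y(8) = -4091/(2*8/(-59 + 8)) = -4091/(2*8/(-51)) = -4091/(2*8*(-1/51)) = -4091/(-16/51) = -4091*(-51/16) = 208641/16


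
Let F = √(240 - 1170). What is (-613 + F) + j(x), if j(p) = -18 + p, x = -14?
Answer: -645 + I*√930 ≈ -645.0 + 30.496*I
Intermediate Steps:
F = I*√930 (F = √(-930) = I*√930 ≈ 30.496*I)
(-613 + F) + j(x) = (-613 + I*√930) + (-18 - 14) = (-613 + I*√930) - 32 = -645 + I*√930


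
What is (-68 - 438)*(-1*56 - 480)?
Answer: 271216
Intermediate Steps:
(-68 - 438)*(-1*56 - 480) = -506*(-56 - 480) = -506*(-536) = 271216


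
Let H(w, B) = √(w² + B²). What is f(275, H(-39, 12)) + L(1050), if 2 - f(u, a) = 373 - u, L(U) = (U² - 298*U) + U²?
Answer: 1892004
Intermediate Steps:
L(U) = -298*U + 2*U²
H(w, B) = √(B² + w²)
f(u, a) = -371 + u (f(u, a) = 2 - (373 - u) = 2 + (-373 + u) = -371 + u)
f(275, H(-39, 12)) + L(1050) = (-371 + 275) + 2*1050*(-149 + 1050) = -96 + 2*1050*901 = -96 + 1892100 = 1892004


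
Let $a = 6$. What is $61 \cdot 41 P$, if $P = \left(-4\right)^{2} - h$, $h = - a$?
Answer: $55022$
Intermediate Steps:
$h = -6$ ($h = \left(-1\right) 6 = -6$)
$P = 22$ ($P = \left(-4\right)^{2} - -6 = 16 + 6 = 22$)
$61 \cdot 41 P = 61 \cdot 41 \cdot 22 = 2501 \cdot 22 = 55022$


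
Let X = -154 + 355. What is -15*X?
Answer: -3015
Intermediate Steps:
X = 201
-15*X = -15*201 = -3015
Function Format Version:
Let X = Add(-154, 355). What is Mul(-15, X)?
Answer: -3015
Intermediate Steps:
X = 201
Mul(-15, X) = Mul(-15, 201) = -3015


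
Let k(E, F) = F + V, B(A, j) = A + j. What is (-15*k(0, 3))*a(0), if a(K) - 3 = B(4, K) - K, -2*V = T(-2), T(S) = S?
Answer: -420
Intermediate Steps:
V = 1 (V = -½*(-2) = 1)
k(E, F) = 1 + F (k(E, F) = F + 1 = 1 + F)
a(K) = 7 (a(K) = 3 + ((4 + K) - K) = 3 + 4 = 7)
(-15*k(0, 3))*a(0) = -15*(1 + 3)*7 = -15*4*7 = -60*7 = -420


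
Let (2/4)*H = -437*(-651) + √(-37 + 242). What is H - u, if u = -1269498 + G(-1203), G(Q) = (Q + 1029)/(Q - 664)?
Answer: 3432427050/1867 + 2*√205 ≈ 1.8385e+6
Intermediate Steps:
G(Q) = (1029 + Q)/(-664 + Q)
H = 568974 + 2*√205 (H = 2*(-437*(-651) + √(-37 + 242)) = 2*(284487 + √205) = 568974 + 2*√205 ≈ 5.6900e+5)
u = -2370152592/1867 (u = -1269498 + (1029 - 1203)/(-664 - 1203) = -1269498 - 174/(-1867) = -1269498 - 1/1867*(-174) = -1269498 + 174/1867 = -2370152592/1867 ≈ -1.2695e+6)
H - u = (568974 + 2*√205) - 1*(-2370152592/1867) = (568974 + 2*√205) + 2370152592/1867 = 3432427050/1867 + 2*√205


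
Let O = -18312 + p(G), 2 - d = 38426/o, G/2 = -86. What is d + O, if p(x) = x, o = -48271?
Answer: -892106196/48271 ≈ -18481.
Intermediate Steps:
G = -172 (G = 2*(-86) = -172)
d = 134968/48271 (d = 2 - 38426/(-48271) = 2 - 38426*(-1)/48271 = 2 - 1*(-38426/48271) = 2 + 38426/48271 = 134968/48271 ≈ 2.7960)
O = -18484 (O = -18312 - 172 = -18484)
d + O = 134968/48271 - 18484 = -892106196/48271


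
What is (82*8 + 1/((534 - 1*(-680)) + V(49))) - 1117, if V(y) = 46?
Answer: -580859/1260 ≈ -461.00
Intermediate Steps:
(82*8 + 1/((534 - 1*(-680)) + V(49))) - 1117 = (82*8 + 1/((534 - 1*(-680)) + 46)) - 1117 = (656 + 1/((534 + 680) + 46)) - 1117 = (656 + 1/(1214 + 46)) - 1117 = (656 + 1/1260) - 1117 = 826561/1260 - 1117 = -580859/1260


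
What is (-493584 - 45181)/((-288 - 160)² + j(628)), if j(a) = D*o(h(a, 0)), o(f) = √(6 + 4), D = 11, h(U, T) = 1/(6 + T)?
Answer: -54066145280/20141047203 + 5926415*√10/40282094406 ≈ -2.6839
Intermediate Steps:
o(f) = √10
j(a) = 11*√10
(-493584 - 45181)/((-288 - 160)² + j(628)) = (-493584 - 45181)/((-288 - 160)² + 11*√10) = -538765/((-448)² + 11*√10) = -538765/(200704 + 11*√10)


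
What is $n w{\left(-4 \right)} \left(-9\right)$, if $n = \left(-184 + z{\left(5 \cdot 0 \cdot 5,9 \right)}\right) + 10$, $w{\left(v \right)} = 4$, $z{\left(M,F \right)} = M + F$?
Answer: $5940$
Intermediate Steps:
$z{\left(M,F \right)} = F + M$
$n = -165$ ($n = \left(-184 + \left(9 + 5 \cdot 0 \cdot 5\right)\right) + 10 = \left(-184 + \left(9 + 0 \cdot 5\right)\right) + 10 = \left(-184 + \left(9 + 0\right)\right) + 10 = \left(-184 + 9\right) + 10 = -175 + 10 = -165$)
$n w{\left(-4 \right)} \left(-9\right) = - 165 \cdot 4 \left(-9\right) = \left(-165\right) \left(-36\right) = 5940$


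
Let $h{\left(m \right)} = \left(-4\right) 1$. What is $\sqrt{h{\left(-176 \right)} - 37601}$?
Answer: $i \sqrt{37605} \approx 193.92 i$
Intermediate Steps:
$h{\left(m \right)} = -4$
$\sqrt{h{\left(-176 \right)} - 37601} = \sqrt{-4 - 37601} = \sqrt{-37605} = i \sqrt{37605}$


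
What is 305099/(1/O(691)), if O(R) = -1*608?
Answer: -185500192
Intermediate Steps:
O(R) = -608
305099/(1/O(691)) = 305099/(1/(-608)) = 305099/(-1/608) = 305099*(-608) = -185500192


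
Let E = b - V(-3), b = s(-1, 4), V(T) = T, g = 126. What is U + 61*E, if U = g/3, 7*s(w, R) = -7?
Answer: 164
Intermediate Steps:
s(w, R) = -1 (s(w, R) = (⅐)*(-7) = -1)
b = -1
U = 42 (U = 126/3 = 126*(⅓) = 42)
E = 2 (E = -1 - 1*(-3) = -1 + 3 = 2)
U + 61*E = 42 + 61*2 = 42 + 122 = 164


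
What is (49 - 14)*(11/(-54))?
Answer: -385/54 ≈ -7.1296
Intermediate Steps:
(49 - 14)*(11/(-54)) = 35*(11*(-1/54)) = 35*(-11/54) = -385/54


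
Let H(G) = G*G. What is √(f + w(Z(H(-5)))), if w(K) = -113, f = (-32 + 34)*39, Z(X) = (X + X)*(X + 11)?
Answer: I*√35 ≈ 5.9161*I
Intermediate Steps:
H(G) = G²
Z(X) = 2*X*(11 + X) (Z(X) = (2*X)*(11 + X) = 2*X*(11 + X))
f = 78 (f = 2*39 = 78)
√(f + w(Z(H(-5)))) = √(78 - 113) = √(-35) = I*√35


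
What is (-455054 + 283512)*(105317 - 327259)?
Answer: 38072374564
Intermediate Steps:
(-455054 + 283512)*(105317 - 327259) = -171542*(-221942) = 38072374564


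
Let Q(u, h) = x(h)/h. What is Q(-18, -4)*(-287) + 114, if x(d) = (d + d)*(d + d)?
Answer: 4706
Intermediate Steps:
x(d) = 4*d² (x(d) = (2*d)*(2*d) = 4*d²)
Q(u, h) = 4*h (Q(u, h) = (4*h²)/h = 4*h)
Q(-18, -4)*(-287) + 114 = (4*(-4))*(-287) + 114 = -16*(-287) + 114 = 4592 + 114 = 4706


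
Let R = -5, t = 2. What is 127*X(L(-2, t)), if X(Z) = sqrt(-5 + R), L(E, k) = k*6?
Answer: 127*I*sqrt(10) ≈ 401.61*I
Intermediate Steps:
L(E, k) = 6*k
X(Z) = I*sqrt(10) (X(Z) = sqrt(-5 - 5) = sqrt(-10) = I*sqrt(10))
127*X(L(-2, t)) = 127*(I*sqrt(10)) = 127*I*sqrt(10)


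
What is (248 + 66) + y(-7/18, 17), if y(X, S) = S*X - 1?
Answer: 5515/18 ≈ 306.39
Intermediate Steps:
y(X, S) = -1 + S*X
(248 + 66) + y(-7/18, 17) = (248 + 66) + (-1 + 17*(-7/18)) = 314 + (-1 + 17*(-7*1/18)) = 314 + (-1 + 17*(-7/18)) = 314 + (-1 - 119/18) = 314 - 137/18 = 5515/18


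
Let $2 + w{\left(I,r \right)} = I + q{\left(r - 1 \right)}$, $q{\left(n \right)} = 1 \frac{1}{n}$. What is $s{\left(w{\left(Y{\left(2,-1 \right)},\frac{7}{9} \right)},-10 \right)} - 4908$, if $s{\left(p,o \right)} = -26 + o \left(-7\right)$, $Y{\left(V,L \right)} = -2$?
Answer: $-4864$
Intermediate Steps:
$q{\left(n \right)} = \frac{1}{n}$
$w{\left(I,r \right)} = -2 + I + \frac{1}{-1 + r}$ ($w{\left(I,r \right)} = -2 + \left(I + \frac{1}{r - 1}\right) = -2 + \left(I + \frac{1}{-1 + r}\right) = -2 + I + \frac{1}{-1 + r}$)
$s{\left(p,o \right)} = -26 - 7 o$
$s{\left(w{\left(Y{\left(2,-1 \right)},\frac{7}{9} \right)},-10 \right)} - 4908 = \left(-26 - -70\right) - 4908 = \left(-26 + 70\right) - 4908 = 44 - 4908 = -4864$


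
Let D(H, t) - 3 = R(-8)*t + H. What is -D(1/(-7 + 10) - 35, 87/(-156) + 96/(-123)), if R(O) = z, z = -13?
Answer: 7021/492 ≈ 14.270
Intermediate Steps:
R(O) = -13
D(H, t) = 3 + H - 13*t (D(H, t) = 3 + (-13*t + H) = 3 + (H - 13*t) = 3 + H - 13*t)
-D(1/(-7 + 10) - 35, 87/(-156) + 96/(-123)) = -(3 + (1/(-7 + 10) - 35) - 13*(87/(-156) + 96/(-123))) = -(3 + (1/3 - 35) - 13*(87*(-1/156) + 96*(-1/123))) = -(3 + (⅓ - 35) - 13*(-29/52 - 32/41)) = -(3 - 104/3 - 13*(-2853/2132)) = -(3 - 104/3 + 2853/164) = -1*(-7021/492) = 7021/492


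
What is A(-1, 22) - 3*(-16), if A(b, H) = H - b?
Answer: 71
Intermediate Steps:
A(-1, 22) - 3*(-16) = (22 - 1*(-1)) - 3*(-16) = (22 + 1) + 48 = 23 + 48 = 71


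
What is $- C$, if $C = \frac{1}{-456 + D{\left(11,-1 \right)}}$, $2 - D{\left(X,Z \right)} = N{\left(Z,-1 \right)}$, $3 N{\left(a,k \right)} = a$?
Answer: $\frac{3}{1361} \approx 0.0022043$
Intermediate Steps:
$N{\left(a,k \right)} = \frac{a}{3}$
$D{\left(X,Z \right)} = 2 - \frac{Z}{3}$
$C = - \frac{3}{1361}$ ($C = \frac{1}{-456 + \left(2 - - \frac{1}{3}\right)} = \frac{1}{-456 + \left(2 + \frac{1}{3}\right)} = \frac{1}{-456 + \frac{7}{3}} = \frac{1}{- \frac{1361}{3}} = - \frac{3}{1361} \approx -0.0022043$)
$- C = \left(-1\right) \left(- \frac{3}{1361}\right) = \frac{3}{1361}$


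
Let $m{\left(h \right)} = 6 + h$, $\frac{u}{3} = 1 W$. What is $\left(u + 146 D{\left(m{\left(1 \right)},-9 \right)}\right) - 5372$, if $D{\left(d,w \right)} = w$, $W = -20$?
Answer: $-6746$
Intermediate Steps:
$u = -60$ ($u = 3 \cdot 1 \left(-20\right) = 3 \left(-20\right) = -60$)
$\left(u + 146 D{\left(m{\left(1 \right)},-9 \right)}\right) - 5372 = \left(-60 + 146 \left(-9\right)\right) - 5372 = \left(-60 - 1314\right) - 5372 = -1374 - 5372 = -6746$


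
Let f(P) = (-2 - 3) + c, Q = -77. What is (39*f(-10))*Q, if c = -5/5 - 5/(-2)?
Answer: 21021/2 ≈ 10511.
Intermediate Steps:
c = 3/2 (c = -5*⅕ - 5*(-½) = -1 + 5/2 = 3/2 ≈ 1.5000)
f(P) = -7/2 (f(P) = (-2 - 3) + 3/2 = -5 + 3/2 = -7/2)
(39*f(-10))*Q = (39*(-7/2))*(-77) = -273/2*(-77) = 21021/2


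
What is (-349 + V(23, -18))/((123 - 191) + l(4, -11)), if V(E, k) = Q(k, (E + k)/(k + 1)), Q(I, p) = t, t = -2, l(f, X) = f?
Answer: 351/64 ≈ 5.4844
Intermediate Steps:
Q(I, p) = -2
V(E, k) = -2
(-349 + V(23, -18))/((123 - 191) + l(4, -11)) = (-349 - 2)/((123 - 191) + 4) = -351/(-68 + 4) = -351/(-64) = -351*(-1/64) = 351/64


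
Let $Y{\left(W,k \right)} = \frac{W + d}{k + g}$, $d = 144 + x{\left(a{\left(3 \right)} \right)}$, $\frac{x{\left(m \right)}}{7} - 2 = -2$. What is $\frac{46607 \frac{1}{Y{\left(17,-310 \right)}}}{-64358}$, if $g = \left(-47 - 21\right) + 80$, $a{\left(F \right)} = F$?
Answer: $\frac{6944443}{5180819} \approx 1.3404$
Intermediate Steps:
$x{\left(m \right)} = 0$ ($x{\left(m \right)} = 14 + 7 \left(-2\right) = 14 - 14 = 0$)
$g = 12$ ($g = -68 + 80 = 12$)
$d = 144$ ($d = 144 + 0 = 144$)
$Y{\left(W,k \right)} = \frac{144 + W}{12 + k}$ ($Y{\left(W,k \right)} = \frac{W + 144}{k + 12} = \frac{144 + W}{12 + k}$)
$\frac{46607 \frac{1}{Y{\left(17,-310 \right)}}}{-64358} = \frac{46607 \frac{1}{\frac{1}{12 - 310} \left(144 + 17\right)}}{-64358} = \frac{46607}{\frac{1}{-298} \cdot 161} \left(- \frac{1}{64358}\right) = \frac{46607}{\left(- \frac{1}{298}\right) 161} \left(- \frac{1}{64358}\right) = \frac{46607}{- \frac{161}{298}} \left(- \frac{1}{64358}\right) = 46607 \left(- \frac{298}{161}\right) \left(- \frac{1}{64358}\right) = \left(- \frac{13888886}{161}\right) \left(- \frac{1}{64358}\right) = \frac{6944443}{5180819}$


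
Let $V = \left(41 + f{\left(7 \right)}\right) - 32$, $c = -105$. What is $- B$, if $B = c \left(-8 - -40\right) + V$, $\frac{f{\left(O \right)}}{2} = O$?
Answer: $3337$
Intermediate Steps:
$f{\left(O \right)} = 2 O$
$V = 23$ ($V = \left(41 + 2 \cdot 7\right) - 32 = \left(41 + 14\right) - 32 = 55 - 32 = 23$)
$B = -3337$ ($B = - 105 \left(-8 - -40\right) + 23 = - 105 \left(-8 + 40\right) + 23 = \left(-105\right) 32 + 23 = -3360 + 23 = -3337$)
$- B = \left(-1\right) \left(-3337\right) = 3337$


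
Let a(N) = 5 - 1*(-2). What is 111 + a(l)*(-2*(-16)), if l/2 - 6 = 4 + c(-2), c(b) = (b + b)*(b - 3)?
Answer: 335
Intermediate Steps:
c(b) = 2*b*(-3 + b) (c(b) = (2*b)*(-3 + b) = 2*b*(-3 + b))
l = 60 (l = 12 + 2*(4 + 2*(-2)*(-3 - 2)) = 12 + 2*(4 + 2*(-2)*(-5)) = 12 + 2*(4 + 20) = 12 + 2*24 = 12 + 48 = 60)
a(N) = 7 (a(N) = 5 + 2 = 7)
111 + a(l)*(-2*(-16)) = 111 + 7*(-2*(-16)) = 111 + 7*32 = 111 + 224 = 335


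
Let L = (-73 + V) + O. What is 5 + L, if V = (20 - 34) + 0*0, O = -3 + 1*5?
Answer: -80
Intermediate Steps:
O = 2 (O = -3 + 5 = 2)
V = -14 (V = -14 + 0 = -14)
L = -85 (L = (-73 - 14) + 2 = -87 + 2 = -85)
5 + L = 5 - 85 = -80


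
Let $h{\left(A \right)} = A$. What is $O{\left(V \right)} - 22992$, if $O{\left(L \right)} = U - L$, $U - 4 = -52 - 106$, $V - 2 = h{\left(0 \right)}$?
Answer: $-23148$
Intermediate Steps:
$V = 2$ ($V = 2 + 0 = 2$)
$U = -154$ ($U = 4 - 158 = -154$)
$O{\left(L \right)} = -154 - L$
$O{\left(V \right)} - 22992 = \left(-154 - 2\right) - 22992 = -156 - 22992 = -23148$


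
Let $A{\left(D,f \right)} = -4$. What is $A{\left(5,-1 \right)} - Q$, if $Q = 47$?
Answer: $-51$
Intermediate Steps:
$A{\left(5,-1 \right)} - Q = -4 - 47 = -51$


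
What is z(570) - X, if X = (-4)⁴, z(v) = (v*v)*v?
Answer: 185192744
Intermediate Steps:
z(v) = v³ (z(v) = v²*v = v³)
X = 256
z(570) - X = 570³ - 1*256 = 185193000 - 256 = 185192744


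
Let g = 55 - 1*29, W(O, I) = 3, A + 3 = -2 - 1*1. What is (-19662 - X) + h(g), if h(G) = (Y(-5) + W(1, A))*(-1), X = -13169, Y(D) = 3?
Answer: -6499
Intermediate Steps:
A = -6 (A = -3 + (-2 - 1*1) = -3 + (-2 - 1) = -3 - 3 = -6)
g = 26 (g = 55 - 29 = 26)
h(G) = -6 (h(G) = (3 + 3)*(-1) = 6*(-1) = -6)
(-19662 - X) + h(g) = (-19662 - 1*(-13169)) - 6 = (-19662 + 13169) - 6 = -6493 - 6 = -6499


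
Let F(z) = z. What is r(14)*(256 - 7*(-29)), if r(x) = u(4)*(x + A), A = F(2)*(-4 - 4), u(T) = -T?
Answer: 3672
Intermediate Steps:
A = -16 (A = 2*(-4 - 4) = 2*(-8) = -16)
r(x) = 64 - 4*x (r(x) = (-1*4)*(x - 16) = -4*(-16 + x) = 64 - 4*x)
r(14)*(256 - 7*(-29)) = (64 - 4*14)*(256 - 7*(-29)) = (64 - 56)*(256 + 203) = 8*459 = 3672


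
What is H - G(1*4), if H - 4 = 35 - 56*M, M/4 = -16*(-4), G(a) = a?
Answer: -14301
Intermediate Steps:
M = 256 (M = 4*(-16*(-4)) = 4*64 = 256)
H = -14297 (H = 4 + (35 - 56*256) = 4 + (35 - 14336) = 4 - 14301 = -14297)
H - G(1*4) = -14297 - 4 = -14301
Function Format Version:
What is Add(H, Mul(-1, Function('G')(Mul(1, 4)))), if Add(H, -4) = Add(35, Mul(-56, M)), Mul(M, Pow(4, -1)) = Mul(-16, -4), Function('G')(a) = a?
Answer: -14301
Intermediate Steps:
M = 256 (M = Mul(4, Mul(-16, -4)) = Mul(4, 64) = 256)
H = -14297 (H = Add(4, Add(35, Mul(-56, 256))) = Add(4, Add(35, -14336)) = Add(4, -14301) = -14297)
Add(H, Mul(-1, Function('G')(Mul(1, 4)))) = Add(-14297, Mul(-1, Mul(1, 4))) = Add(-14297, Mul(-1, 4)) = Add(-14297, -4) = -14301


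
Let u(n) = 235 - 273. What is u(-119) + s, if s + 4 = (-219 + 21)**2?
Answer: 39162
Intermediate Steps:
u(n) = -38
s = 39200 (s = -4 + (-219 + 21)**2 = -4 + (-198)**2 = -4 + 39204 = 39200)
u(-119) + s = -38 + 39200 = 39162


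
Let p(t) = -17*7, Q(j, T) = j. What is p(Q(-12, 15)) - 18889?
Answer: -19008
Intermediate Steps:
p(t) = -119
p(Q(-12, 15)) - 18889 = -119 - 18889 = -19008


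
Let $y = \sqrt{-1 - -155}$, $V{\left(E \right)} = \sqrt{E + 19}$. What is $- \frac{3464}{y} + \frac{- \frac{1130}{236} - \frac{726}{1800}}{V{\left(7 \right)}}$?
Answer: $- \frac{91889 \sqrt{26}}{460200} - \frac{1732 \sqrt{154}}{77} \approx -280.16$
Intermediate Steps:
$V{\left(E \right)} = \sqrt{19 + E}$
$y = \sqrt{154}$ ($y = \sqrt{-1 + \left(168 - 13\right)} = \sqrt{-1 + 155} = \sqrt{154} \approx 12.41$)
$- \frac{3464}{y} + \frac{- \frac{1130}{236} - \frac{726}{1800}}{V{\left(7 \right)}} = - \frac{3464}{\sqrt{154}} + \frac{- \frac{1130}{236} - \frac{726}{1800}}{\sqrt{19 + 7}} = - 3464 \frac{\sqrt{154}}{154} + \frac{\left(-1130\right) \frac{1}{236} - \frac{121}{300}}{\sqrt{26}} = - \frac{1732 \sqrt{154}}{77} + \left(- \frac{565}{118} - \frac{121}{300}\right) \frac{\sqrt{26}}{26} = - \frac{1732 \sqrt{154}}{77} - \frac{91889 \frac{\sqrt{26}}{26}}{17700} = - \frac{1732 \sqrt{154}}{77} - \frac{91889 \sqrt{26}}{460200} = - \frac{91889 \sqrt{26}}{460200} - \frac{1732 \sqrt{154}}{77}$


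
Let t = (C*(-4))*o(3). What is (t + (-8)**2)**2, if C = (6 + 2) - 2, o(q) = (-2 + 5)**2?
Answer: 23104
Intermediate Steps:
o(q) = 9 (o(q) = 3**2 = 9)
C = 6 (C = 8 - 2 = 6)
t = -216 (t = (6*(-4))*9 = -24*9 = -216)
(t + (-8)**2)**2 = (-216 + (-8)**2)**2 = (-216 + 64)**2 = (-152)**2 = 23104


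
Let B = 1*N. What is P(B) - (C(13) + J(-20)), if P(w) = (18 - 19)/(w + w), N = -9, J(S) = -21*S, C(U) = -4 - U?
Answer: -7253/18 ≈ -402.94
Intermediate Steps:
B = -9 (B = 1*(-9) = -9)
P(w) = -1/(2*w)
P(B) - (C(13) + J(-20)) = -½/(-9) - ((-4 - 1*13) - 21*(-20)) = -½*(-⅑) - ((-4 - 13) + 420) = 1/18 - (-17 + 420) = 1/18 - 1*403 = 1/18 - 403 = -7253/18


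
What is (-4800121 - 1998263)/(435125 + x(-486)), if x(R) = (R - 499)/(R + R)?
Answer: -6608029248/422942485 ≈ -15.624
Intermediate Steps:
x(R) = (-499 + R)/(2*R) (x(R) = (-499 + R)/((2*R)) = (-499 + R)*(1/(2*R)) = (-499 + R)/(2*R))
(-4800121 - 1998263)/(435125 + x(-486)) = (-4800121 - 1998263)/(435125 + (½)*(-499 - 486)/(-486)) = -6798384/(435125 + (½)*(-1/486)*(-985)) = -6798384/(435125 + 985/972) = -6798384/422942485/972 = -6798384*972/422942485 = -6608029248/422942485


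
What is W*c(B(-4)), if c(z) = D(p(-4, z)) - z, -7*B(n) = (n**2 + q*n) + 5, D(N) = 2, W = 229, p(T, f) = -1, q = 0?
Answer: 1145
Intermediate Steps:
B(n) = -5/7 - n**2/7 (B(n) = -((n**2 + 0*n) + 5)/7 = -((n**2 + 0) + 5)/7 = -(n**2 + 5)/7 = -(5 + n**2)/7 = -5/7 - n**2/7)
c(z) = 2 - z
W*c(B(-4)) = 229*(2 - (-5/7 - 1/7*(-4)**2)) = 229*(2 - (-5/7 - 1/7*16)) = 229*(2 - (-5/7 - 16/7)) = 229*(2 - 1*(-3)) = 229*(2 + 3) = 229*5 = 1145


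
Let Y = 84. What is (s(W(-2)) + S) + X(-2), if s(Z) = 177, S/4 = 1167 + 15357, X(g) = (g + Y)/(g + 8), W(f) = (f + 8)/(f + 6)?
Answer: 198860/3 ≈ 66287.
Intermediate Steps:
W(f) = (8 + f)/(6 + f)
X(g) = (84 + g)/(8 + g) (X(g) = (g + 84)/(g + 8) = (84 + g)/(8 + g))
S = 66096 (S = 4*(1167 + 15357) = 4*16524 = 66096)
(s(W(-2)) + S) + X(-2) = (177 + 66096) + (84 - 2)/(8 - 2) = 66273 + 82/6 = 66273 + (1/6)*82 = 66273 + 41/3 = 198860/3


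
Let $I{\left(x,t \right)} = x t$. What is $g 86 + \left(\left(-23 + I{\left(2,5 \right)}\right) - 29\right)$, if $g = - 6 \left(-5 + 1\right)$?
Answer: $2022$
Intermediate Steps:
$I{\left(x,t \right)} = t x$
$g = 24$ ($g = \left(-6\right) \left(-4\right) = 24$)
$g 86 + \left(\left(-23 + I{\left(2,5 \right)}\right) - 29\right) = 24 \cdot 86 + \left(\left(-23 + 5 \cdot 2\right) - 29\right) = 2064 + \left(\left(-23 + 10\right) - 29\right) = 2064 - 42 = 2022$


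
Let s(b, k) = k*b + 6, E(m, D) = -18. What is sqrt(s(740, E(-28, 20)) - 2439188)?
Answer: I*sqrt(2452502) ≈ 1566.0*I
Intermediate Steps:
s(b, k) = 6 + b*k (s(b, k) = b*k + 6 = 6 + b*k)
sqrt(s(740, E(-28, 20)) - 2439188) = sqrt((6 + 740*(-18)) - 2439188) = sqrt((6 - 13320) - 2439188) = sqrt(-13314 - 2439188) = sqrt(-2452502) = I*sqrt(2452502)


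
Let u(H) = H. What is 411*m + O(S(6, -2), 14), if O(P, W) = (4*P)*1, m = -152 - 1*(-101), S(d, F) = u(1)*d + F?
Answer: -20945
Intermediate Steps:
S(d, F) = F + d (S(d, F) = 1*d + F = d + F = F + d)
m = -51 (m = -152 + 101 = -51)
O(P, W) = 4*P
411*m + O(S(6, -2), 14) = 411*(-51) + 4*(-2 + 6) = -20961 + 4*4 = -20961 + 16 = -20945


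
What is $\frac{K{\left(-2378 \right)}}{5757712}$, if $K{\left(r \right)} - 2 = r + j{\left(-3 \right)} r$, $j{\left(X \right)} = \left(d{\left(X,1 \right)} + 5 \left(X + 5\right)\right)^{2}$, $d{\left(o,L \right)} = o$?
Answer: $- \frac{59449}{2878856} \approx -0.02065$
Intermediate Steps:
$j{\left(X \right)} = \left(25 + 6 X\right)^{2}$ ($j{\left(X \right)} = \left(X + 5 \left(X + 5\right)\right)^{2} = \left(X + 5 \left(5 + X\right)\right)^{2} = \left(X + \left(25 + 5 X\right)\right)^{2} = \left(25 + 6 X\right)^{2}$)
$K{\left(r \right)} = 2 + 50 r$ ($K{\left(r \right)} = 2 + \left(r + \left(25 + 6 \left(-3\right)\right)^{2} r\right) = 2 + \left(r + \left(25 - 18\right)^{2} r\right) = 2 + \left(r + 7^{2} r\right) = 2 + \left(r + 49 r\right) = 2 + 50 r$)
$\frac{K{\left(-2378 \right)}}{5757712} = \frac{2 + 50 \left(-2378\right)}{5757712} = \left(2 - 118900\right) \frac{1}{5757712} = \left(-118898\right) \frac{1}{5757712} = - \frac{59449}{2878856}$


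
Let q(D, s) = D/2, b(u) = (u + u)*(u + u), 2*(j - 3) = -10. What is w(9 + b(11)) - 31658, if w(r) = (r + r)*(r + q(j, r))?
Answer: 453454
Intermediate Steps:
j = -2 (j = 3 + (½)*(-10) = 3 - 5 = -2)
b(u) = 4*u² (b(u) = (2*u)*(2*u) = 4*u²)
q(D, s) = D/2 (q(D, s) = D*(½) = D/2)
w(r) = 2*r*(-1 + r) (w(r) = (r + r)*(r + (½)*(-2)) = (2*r)*(r - 1) = (2*r)*(-1 + r) = 2*r*(-1 + r))
w(9 + b(11)) - 31658 = 2*(9 + 4*11²)*(-1 + (9 + 4*11²)) - 31658 = 2*(9 + 4*121)*(-1 + (9 + 4*121)) - 31658 = 2*(9 + 484)*(-1 + (9 + 484)) - 31658 = 2*493*(-1 + 493) - 31658 = 2*493*492 - 31658 = 485112 - 31658 = 453454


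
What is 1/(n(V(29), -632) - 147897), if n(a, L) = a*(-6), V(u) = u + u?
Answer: -1/148245 ≈ -6.7456e-6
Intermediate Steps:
V(u) = 2*u
n(a, L) = -6*a
1/(n(V(29), -632) - 147897) = 1/(-12*29 - 147897) = 1/(-6*58 - 147897) = 1/(-348 - 147897) = 1/(-148245) = -1/148245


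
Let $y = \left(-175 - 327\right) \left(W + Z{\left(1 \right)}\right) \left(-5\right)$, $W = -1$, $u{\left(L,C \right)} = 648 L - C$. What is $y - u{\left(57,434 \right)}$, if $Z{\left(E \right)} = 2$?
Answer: $-33992$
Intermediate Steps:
$u{\left(L,C \right)} = - C + 648 L$
$y = 2510$ ($y = \left(-175 - 327\right) \left(-1 + 2\right) \left(-5\right) = - 502 \cdot 1 \left(-5\right) = \left(-502\right) \left(-5\right) = 2510$)
$y - u{\left(57,434 \right)} = 2510 - \left(\left(-1\right) 434 + 648 \cdot 57\right) = 2510 - \left(-434 + 36936\right) = 2510 - 36502 = -33992$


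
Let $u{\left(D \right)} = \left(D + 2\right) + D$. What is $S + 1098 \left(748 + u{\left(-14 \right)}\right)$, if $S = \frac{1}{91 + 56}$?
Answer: $\frac{116535133}{147} \approx 7.9276 \cdot 10^{5}$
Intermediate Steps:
$u{\left(D \right)} = 2 + 2 D$ ($u{\left(D \right)} = \left(2 + D\right) + D = 2 + 2 D$)
$S = \frac{1}{147} \approx 0.0068027$
$S + 1098 \left(748 + u{\left(-14 \right)}\right) = \frac{1}{147} + 1098 \left(748 + \left(2 + 2 \left(-14\right)\right)\right) = \frac{1}{147} + 1098 \left(748 + \left(2 - 28\right)\right) = \frac{1}{147} + 1098 \left(748 - 26\right) = \frac{1}{147} + 1098 \cdot 722 = \frac{1}{147} + 792756 = \frac{116535133}{147}$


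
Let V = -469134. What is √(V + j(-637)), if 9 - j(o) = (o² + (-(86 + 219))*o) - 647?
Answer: 2*I*√267133 ≈ 1033.7*I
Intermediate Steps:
j(o) = 656 - o² + 305*o (j(o) = 9 - ((o² + (-(86 + 219))*o) - 647) = 9 - ((o² + (-1*305)*o) - 647) = 9 - ((o² - 305*o) - 647) = 9 - (-647 + o² - 305*o) = 9 + (647 - o² + 305*o) = 656 - o² + 305*o)
√(V + j(-637)) = √(-469134 + (656 - 1*(-637)² + 305*(-637))) = √(-469134 + (656 - 1*405769 - 194285)) = √(-469134 + (656 - 405769 - 194285)) = √(-469134 - 599398) = √(-1068532) = 2*I*√267133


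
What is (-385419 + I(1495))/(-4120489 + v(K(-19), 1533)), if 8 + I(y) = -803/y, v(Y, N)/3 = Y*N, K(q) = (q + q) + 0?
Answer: 576214168/6421400245 ≈ 0.089733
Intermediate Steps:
K(q) = 2*q (K(q) = 2*q + 0 = 2*q)
v(Y, N) = 3*N*Y (v(Y, N) = 3*(Y*N) = 3*(N*Y) = 3*N*Y)
I(y) = -8 - 803/y
(-385419 + I(1495))/(-4120489 + v(K(-19), 1533)) = (-385419 + (-8 - 803/1495))/(-4120489 + 3*1533*(2*(-19))) = (-385419 + (-8 - 803*1/1495))/(-4120489 + 3*1533*(-38)) = (-385419 + (-8 - 803/1495))/(-4120489 - 174762) = (-385419 - 12763/1495)/(-4295251) = -576214168/1495*(-1/4295251) = 576214168/6421400245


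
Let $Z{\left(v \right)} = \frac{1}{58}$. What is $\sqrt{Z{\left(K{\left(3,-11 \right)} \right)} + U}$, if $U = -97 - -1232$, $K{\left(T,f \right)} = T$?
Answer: $\frac{\sqrt{3818198}}{58} \approx 33.69$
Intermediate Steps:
$Z{\left(v \right)} = \frac{1}{58}$
$U = 1135$ ($U = -97 + 1232 = 1135$)
$\sqrt{Z{\left(K{\left(3,-11 \right)} \right)} + U} = \sqrt{\frac{1}{58} + 1135} = \sqrt{\frac{65831}{58}} = \frac{\sqrt{3818198}}{58}$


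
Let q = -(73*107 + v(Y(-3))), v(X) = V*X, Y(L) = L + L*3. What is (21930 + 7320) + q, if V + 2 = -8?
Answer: 21319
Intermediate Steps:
V = -10 (V = -2 - 8 = -10)
Y(L) = 4*L (Y(L) = L + 3*L = 4*L)
v(X) = -10*X
q = -7931 (q = -(73*107 - 40*(-3)) = -(7811 - 10*(-12)) = -(7811 + 120) = -1*7931 = -7931)
(21930 + 7320) + q = (21930 + 7320) - 7931 = 29250 - 7931 = 21319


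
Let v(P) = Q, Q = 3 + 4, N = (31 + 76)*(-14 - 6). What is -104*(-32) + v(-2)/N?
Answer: 7121913/2140 ≈ 3328.0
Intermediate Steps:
N = -2140 (N = 107*(-20) = -2140)
Q = 7
v(P) = 7
-104*(-32) + v(-2)/N = -104*(-32) + 7/(-2140) = 3328 + 7*(-1/2140) = 3328 - 7/2140 = 7121913/2140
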